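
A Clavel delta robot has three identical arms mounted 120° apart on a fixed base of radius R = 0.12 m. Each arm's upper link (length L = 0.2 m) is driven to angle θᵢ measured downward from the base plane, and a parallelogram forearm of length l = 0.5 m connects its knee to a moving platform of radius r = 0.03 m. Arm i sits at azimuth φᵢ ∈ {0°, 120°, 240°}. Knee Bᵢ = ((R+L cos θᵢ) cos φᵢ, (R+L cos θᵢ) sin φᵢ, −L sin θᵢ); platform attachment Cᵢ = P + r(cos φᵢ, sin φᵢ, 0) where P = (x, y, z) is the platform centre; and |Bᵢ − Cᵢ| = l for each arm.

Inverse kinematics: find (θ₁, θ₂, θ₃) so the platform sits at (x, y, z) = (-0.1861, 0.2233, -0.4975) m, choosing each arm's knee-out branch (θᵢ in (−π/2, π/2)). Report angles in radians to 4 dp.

θ₁ = 1.3088, θ₂ = -0.0001, θ₃ = 1.1343

arm 1 (φ=0.0°): x'=-0.1861, y'=0.2233
  e−x'=0.2761;  (l²−L²−(e−x')²−y'²−z²)/2L = -0.4090
  θ1 = atan2(B,A) + arccos(C/0.5690) = 1.3088
rotate P by −φ2: (0.2864, 0.0495, -0.4975)
  A cos θ + B sin θ = C:  -0.1964·cos θ + -0.4975·sin θ = -0.1964
  γ=atan2(-0.4975,-0.1964)=-1.9468;  ψ=arccos(-0.3671)=1.9467;  θ2=γ+ψ≈-0.0001
φ3=240.0° → target in arm frame (-0.1003, -0.2728)
  e−x'=0.1903;  (l²−L²−(e−x')²−y'²−z²)/2L = -0.3704
  √(A²+B²)=0.5327;  θ3 = -1.2054+2.3397 ≈ 1.1343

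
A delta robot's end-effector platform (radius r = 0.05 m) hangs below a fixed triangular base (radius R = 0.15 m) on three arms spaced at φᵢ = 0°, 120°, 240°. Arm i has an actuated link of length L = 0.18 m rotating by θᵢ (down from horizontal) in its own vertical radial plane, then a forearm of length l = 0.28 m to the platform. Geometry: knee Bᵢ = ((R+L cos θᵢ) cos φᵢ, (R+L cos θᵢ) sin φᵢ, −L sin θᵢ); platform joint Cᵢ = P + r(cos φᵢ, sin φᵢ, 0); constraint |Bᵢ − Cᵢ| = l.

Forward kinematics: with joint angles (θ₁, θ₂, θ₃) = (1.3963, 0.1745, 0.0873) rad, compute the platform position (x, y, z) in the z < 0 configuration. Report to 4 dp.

φ1=0.0°: virtual centre (0.1313, 0.0000, -0.1773), radius l
φ2=120.0°: virtual centre (-0.1386, 0.2401, -0.0313), radius l
O3 = (0.2793·cos240.0°, 0.2793·sin240.0°, -0.0157) = (-0.1397, -0.2419, -0.0157)
eliminate P² terms by subtracting sphere 1 from 2 and 3
linear system: -0.5398x+0.4802y = 0.0292−0.2920z; -0.5418x+-0.4838y = 0.0296−0.3231z
Cramer: x(z) = -0.0544+0.5687z;  y(z) = -0.0003+0.0311z
quadratic in z: (1.3244)z²+(0.1434)z+(-0.0125)=0, √Δ=0.2947 → z ∈ {-0.1654, 0.0571}; z = -0.1654 (taking z<0)
x = -0.1484, y = -0.0054

(-0.1484, -0.0054, -0.1654)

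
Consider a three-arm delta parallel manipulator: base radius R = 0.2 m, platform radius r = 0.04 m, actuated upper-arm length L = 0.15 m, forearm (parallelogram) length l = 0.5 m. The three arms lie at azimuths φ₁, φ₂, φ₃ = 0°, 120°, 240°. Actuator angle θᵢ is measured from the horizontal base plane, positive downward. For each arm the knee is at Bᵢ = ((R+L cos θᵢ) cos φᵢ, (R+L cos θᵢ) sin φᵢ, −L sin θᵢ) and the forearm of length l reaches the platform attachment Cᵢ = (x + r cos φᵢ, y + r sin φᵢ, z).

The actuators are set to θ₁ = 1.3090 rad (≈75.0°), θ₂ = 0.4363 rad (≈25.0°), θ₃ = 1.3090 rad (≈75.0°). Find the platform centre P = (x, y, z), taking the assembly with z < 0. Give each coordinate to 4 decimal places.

(-0.0755, 0.1308, -0.5419)

φ1=0.0°: virtual centre (0.1988, 0.0000, -0.1449), radius l
arm 2 at φ=120.0°: (R−r)+L cos θ2 = 0.2959;  S2 = (-0.1480, 0.2563, -0.0634)
arm 3 at φ=240.0°: (R−r)+L cos θ3 = 0.1988;  S3 = (-0.0994, -0.1722, -0.1449)
eliminate P² terms by subtracting sphere 1 from 2 and 3
plane₁₂: -0.6936x+0.5126y+0.1630z = 0.0311
Cramer: x(z) = -0.0197+0.1031z;  y(z) = 0.0340-0.1785z
sphere 1 gives Az²+Bz+C=0 with A=1.0425, B=0.2326, C=-0.1801;  B²−4AC=0.8052;  roots -0.5419, 0.3188;  negative root z = -0.5419
x = -0.0755, y = 0.1308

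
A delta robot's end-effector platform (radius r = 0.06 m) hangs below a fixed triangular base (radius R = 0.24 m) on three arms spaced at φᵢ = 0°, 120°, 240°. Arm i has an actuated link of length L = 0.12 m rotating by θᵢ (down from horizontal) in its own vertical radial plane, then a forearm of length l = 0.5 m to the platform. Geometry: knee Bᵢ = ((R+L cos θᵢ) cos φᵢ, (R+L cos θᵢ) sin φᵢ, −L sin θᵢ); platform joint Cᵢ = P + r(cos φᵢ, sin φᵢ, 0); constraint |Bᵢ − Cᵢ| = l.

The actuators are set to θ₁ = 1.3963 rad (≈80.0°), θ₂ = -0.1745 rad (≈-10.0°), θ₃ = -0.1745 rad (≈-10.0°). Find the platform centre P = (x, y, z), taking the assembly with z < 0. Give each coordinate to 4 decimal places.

(-0.2101, 0.0000, -0.4029)

φ1=0.0°: virtual centre (0.2008, 0.0000, -0.1182), radius l
φ2=120.0°: virtual centre (-0.1491, 0.2582, 0.0208), radius l
O3 = (0.2982·cos240.0°, 0.2982·sin240.0°, 0.0208) = (-0.1491, -0.2582, 0.0208)
subtract pairs → two planes through P
linear system: -0.6998x+0.5165y = 0.0350−0.2780z; -0.6998x+-0.5165y = 0.0350−0.2780z
Cramer: x(z) = -0.0501+0.3973z;  y(z) = 0.0000-0.0000z
quadratic in z: (1.1578)z²+(0.0370)z+(-0.1731)=0, √Δ=0.8961 → z ∈ {-0.4029, 0.3710}; z = -0.4029 (taking z<0)
x = -0.2101, y = 0.0000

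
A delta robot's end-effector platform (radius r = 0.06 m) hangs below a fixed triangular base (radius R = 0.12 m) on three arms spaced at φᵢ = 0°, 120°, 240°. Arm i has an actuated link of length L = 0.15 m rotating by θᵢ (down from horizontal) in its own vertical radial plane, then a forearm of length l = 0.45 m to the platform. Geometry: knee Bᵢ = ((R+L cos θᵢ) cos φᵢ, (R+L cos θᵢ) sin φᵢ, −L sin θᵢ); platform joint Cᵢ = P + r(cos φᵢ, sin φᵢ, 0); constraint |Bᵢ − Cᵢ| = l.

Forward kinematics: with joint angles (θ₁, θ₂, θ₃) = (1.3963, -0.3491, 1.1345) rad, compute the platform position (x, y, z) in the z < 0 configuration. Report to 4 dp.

S1 = (0.0860·cos0.0°, 0.0860·sin0.0°, -0.1477) = (0.0860, 0.0000, -0.1477)
arm 2 at φ=120.0°: (R−r)+L cos θ2 = 0.2010;  S2 = (-0.1005, 0.1740, 0.0513)
φ3=240.0°: virtual centre (-0.0617, -0.1069, -0.1359), radius l
|S₂|²−|S₁|² = 0.0138;  |S₃|²−|S₁|² = 0.0045
linear system: -0.3730x+0.3481y = 0.0138−0.3981z; -0.2955x+-0.2137y = 0.0045−0.0235z
Cramer: x(z) = -0.0247+0.5109z;  y(z) = 0.0132-0.5961z
quadratic in z: (1.6164)z²+(0.1666)z+(-0.1682)=0, √Δ=1.0562 → z ∈ {-0.3783, 0.2752}; z = -0.3783 (taking z<0)
x = -0.2179, y = 0.2387

(-0.2179, 0.2387, -0.3783)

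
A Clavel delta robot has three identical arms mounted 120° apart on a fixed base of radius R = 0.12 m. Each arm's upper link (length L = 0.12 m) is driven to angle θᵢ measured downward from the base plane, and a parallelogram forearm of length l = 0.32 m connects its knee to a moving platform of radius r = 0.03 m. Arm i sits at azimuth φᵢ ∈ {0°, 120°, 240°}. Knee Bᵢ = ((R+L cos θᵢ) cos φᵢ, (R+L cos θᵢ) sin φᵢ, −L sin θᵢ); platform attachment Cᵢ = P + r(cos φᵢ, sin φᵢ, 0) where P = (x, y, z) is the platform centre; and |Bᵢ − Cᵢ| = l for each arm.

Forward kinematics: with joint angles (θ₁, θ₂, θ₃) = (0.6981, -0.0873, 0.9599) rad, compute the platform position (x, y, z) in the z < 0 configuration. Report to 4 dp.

(-0.0272, 0.1117, -0.2921)

φ1=0.0°: virtual centre (0.1819, 0.0000, -0.0771), radius l
O2 = (0.2095·cos120.0°, 0.2095·sin120.0°, 0.0105) = (-0.1048, 0.1815, 0.0105)
arm 3 at φ=240.0°: ρ3 = 0.1588;  O3 = (-0.0794, -0.1376, -0.0983)
|O₂|²−|O₁|² = 0.0050;  |O₃|²−|O₁|² = -0.0042
linear system: -0.5734x+0.3629y = 0.0050−0.1752z; -0.5227x+-0.2751y = -0.0042−-0.0423z
Cramer: x(z) = 0.0004+0.0945z;  y(z) = 0.0143-0.3334z
into |P−O₁|² = l²: 1.1201z² + 0.1104z + -0.0633 = 0;  Δ = 0.2958;  z = -0.2921 or 0.1935 → z<0 root = -0.2921
x = -0.0272, y = 0.1117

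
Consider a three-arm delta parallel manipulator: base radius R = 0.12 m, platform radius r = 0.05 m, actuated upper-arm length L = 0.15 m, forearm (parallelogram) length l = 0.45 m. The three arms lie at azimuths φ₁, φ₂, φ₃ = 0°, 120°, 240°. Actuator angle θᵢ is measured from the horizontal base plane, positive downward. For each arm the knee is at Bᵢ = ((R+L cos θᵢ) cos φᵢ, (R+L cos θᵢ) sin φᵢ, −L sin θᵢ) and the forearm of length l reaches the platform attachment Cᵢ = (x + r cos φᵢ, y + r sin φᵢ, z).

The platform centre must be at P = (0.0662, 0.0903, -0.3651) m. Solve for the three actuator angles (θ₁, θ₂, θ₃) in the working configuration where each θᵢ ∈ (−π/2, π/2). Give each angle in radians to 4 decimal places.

θ₁ = -0.3491, θ₂ = -0.2620, θ₃ = 0.3488

arm 1 (φ=0.0°): x'=0.0662, y'=0.0903
  A=0.0038, B=-0.3651, C=(l²−L²−A²−y'²−z²)/(2L)=0.1284
  √(A²+B²)=0.3651;  θ1 = -1.5604+1.2113 ≈ -0.3491
rotate P by −φ2: (0.0451, -0.1025, -0.3651)
  A cos θ + B sin θ = C:  0.0249·cos θ + -0.3651·sin θ = 0.1186
  θ2 = atan2(B,A) + arccos(C/0.3659) = -0.2620
rotate P by −φ3: (-0.1113, 0.0122, -0.3651)
  A=0.1813, B=-0.3651, C=(l²−L²−A²−y'²−z²)/(2L)=0.0456
  γ=atan2(-0.3651,0.1813)=-1.1099;  ψ=arccos(0.1119)=1.4587;  θ3=γ+ψ≈0.3488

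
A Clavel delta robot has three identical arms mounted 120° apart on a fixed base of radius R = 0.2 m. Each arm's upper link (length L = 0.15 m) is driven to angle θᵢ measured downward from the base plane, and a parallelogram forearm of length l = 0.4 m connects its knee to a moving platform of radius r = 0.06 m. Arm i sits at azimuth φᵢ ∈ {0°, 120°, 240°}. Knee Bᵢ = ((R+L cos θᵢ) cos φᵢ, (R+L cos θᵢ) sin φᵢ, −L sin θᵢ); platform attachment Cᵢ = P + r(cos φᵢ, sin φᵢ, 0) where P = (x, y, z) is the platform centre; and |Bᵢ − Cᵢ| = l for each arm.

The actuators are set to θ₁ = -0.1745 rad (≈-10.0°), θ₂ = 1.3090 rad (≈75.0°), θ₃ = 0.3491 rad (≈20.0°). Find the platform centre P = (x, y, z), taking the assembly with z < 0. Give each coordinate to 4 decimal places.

arm 1 at φ=0.0°: (R−r)+L cos θ1 = 0.2877;  S1 = (0.2877, 0.0000, 0.0260)
arm 2 at φ=120.0°: (R−r)+L cos θ2 = 0.1788;  S2 = (-0.0894, 0.1549, -0.1449)
S3 = (0.2810·cos240.0°, 0.2810·sin240.0°, -0.0513) = (-0.1405, -0.2433, -0.0513)
subtract pairs → two planes through P
plane₁₂: -0.7543x+0.3097y+-0.3419z = -0.0305
Cramer: x(z) = 0.0244-0.3389z;  y(z) = -0.0390+0.2785z
into |P−S₁|² = l²: 1.1924z² + 0.1046z + -0.0885 = 0;  Δ = 0.4329;  z = -0.3198 or 0.2320 → z<0 root = -0.3198
x = 0.1328, y = -0.1281

(0.1328, -0.1281, -0.3198)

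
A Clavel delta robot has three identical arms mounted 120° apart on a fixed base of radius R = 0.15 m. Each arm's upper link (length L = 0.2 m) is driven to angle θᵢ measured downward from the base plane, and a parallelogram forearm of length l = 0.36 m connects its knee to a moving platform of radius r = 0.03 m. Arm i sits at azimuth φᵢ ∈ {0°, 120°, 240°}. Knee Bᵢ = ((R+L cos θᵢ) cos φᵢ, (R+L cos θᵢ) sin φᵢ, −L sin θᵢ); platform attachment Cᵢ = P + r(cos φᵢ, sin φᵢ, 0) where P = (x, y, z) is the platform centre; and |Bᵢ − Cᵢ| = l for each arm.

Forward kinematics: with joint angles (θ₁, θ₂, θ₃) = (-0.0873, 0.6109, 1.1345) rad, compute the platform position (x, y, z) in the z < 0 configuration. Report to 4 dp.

φ1=0.0°: virtual centre (0.3192, 0.0000, 0.0174), radius l
arm 2 at φ=120.0°: e+L cos θ2 = 0.2838;  S2 = (-0.1419, 0.2458, -0.1147)
S3 = (0.2045·cos240.0°, 0.2045·sin240.0°, -0.1813) = (-0.1023, -0.1771, -0.1813)
subtract pairs → two planes through P
plane₁₂: -0.9223x+0.4916y+-0.2643z = -0.0085
Cramer: x(z) = 0.0223-0.3899z;  y(z) = 0.0246-0.1939z
quadratic in z: (1.1897)z²+(0.1871)z+(-0.0405)=0, √Δ=0.4774 → z ∈ {-0.2793, 0.1220}; z = -0.2793 (taking z<0)
x = 0.1312, y = 0.0788

(0.1312, 0.0788, -0.2793)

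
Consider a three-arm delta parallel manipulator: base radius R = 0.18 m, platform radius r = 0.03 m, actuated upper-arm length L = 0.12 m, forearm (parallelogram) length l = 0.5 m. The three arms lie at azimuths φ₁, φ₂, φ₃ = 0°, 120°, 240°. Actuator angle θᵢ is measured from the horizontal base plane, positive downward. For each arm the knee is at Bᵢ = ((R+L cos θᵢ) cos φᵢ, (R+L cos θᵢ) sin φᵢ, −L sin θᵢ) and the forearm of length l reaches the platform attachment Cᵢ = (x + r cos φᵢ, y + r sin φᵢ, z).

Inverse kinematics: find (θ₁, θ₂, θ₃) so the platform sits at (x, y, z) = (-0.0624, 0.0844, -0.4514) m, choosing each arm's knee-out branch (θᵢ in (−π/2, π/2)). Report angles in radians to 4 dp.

φ1=0.0° → target in arm frame (-0.0624, 0.0844)
  A=0.2124, B=-0.4514, C=(l²−L²−A²−y'²−z²)/(2L)=-0.0850
  γ=atan2(-0.4514,0.2124)=-1.1310;  ψ=arccos(-0.1704)=1.7420;  θ1=γ+ψ≈0.6110
rotate P by −φ2: (0.1043, 0.0118, -0.4514)
  A cos θ + B sin θ = C:  0.0457·cos θ + -0.4514·sin θ = 0.1234
  √(A²+B²)=0.4537;  θ2 = -1.4699+1.2954 ≈ -0.1745
arm 3 (φ=240.0°): x'=-0.0419, y'=-0.0962
  A=0.1919, B=-0.4514, C=(l²−L²−A²−y'²−z²)/(2L)=-0.0594
  γ=atan2(-0.4514,0.1919)=-1.1688;  ψ=arccos(-0.1210)=1.6921;  θ3=γ+ψ≈0.5233

θ₁ = 0.6110, θ₂ = -0.1745, θ₃ = 0.5233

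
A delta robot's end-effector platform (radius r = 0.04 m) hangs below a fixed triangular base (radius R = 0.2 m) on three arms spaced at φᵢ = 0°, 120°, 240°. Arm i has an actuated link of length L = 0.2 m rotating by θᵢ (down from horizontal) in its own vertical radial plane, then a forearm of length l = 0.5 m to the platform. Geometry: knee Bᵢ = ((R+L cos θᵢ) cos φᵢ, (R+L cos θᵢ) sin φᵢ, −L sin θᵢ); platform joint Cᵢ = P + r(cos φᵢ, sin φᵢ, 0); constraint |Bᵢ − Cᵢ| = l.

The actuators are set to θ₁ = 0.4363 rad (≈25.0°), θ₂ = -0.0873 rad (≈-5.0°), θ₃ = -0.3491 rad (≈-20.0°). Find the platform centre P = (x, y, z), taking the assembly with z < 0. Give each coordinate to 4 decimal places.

(-0.0877, -0.0262, -0.3401)

φ1=0.0°: virtual centre (0.3413, 0.0000, -0.0845), radius l
arm 2 at φ=120.0°: ρ2 = 0.3592;  S2 = (-0.1796, 0.3111, 0.0174)
S3 = (0.3479·cos240.0°, 0.3479·sin240.0°, 0.0684) = (-0.1740, -0.3013, 0.0684)
subtract pairs → two planes through P
linear system: -1.0418x+0.6222y = 0.0058−0.2039z; -1.0305x+-0.6026y = 0.0021−0.3059z
det = 1.2690;  x = -0.0038+0.2468z,  y = 0.0029+0.0855z
sphere 1 gives Az²+Bz+C=0 with A=1.0682, B=-0.0008, C=-0.1238;  B²−4AC=0.5290;  roots -0.3401, 0.3408;  negative root z = -0.3401
x = -0.0877, y = -0.0262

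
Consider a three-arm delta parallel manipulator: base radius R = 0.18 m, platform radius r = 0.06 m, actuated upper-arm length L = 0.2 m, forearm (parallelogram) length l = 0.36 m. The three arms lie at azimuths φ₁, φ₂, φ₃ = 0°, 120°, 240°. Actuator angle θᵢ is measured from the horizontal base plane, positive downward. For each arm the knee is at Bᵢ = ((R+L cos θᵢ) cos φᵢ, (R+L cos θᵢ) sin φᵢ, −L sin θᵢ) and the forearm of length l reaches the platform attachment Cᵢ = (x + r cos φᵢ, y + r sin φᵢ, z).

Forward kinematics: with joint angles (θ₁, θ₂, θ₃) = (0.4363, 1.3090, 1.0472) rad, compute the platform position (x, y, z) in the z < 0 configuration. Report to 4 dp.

(0.1329, -0.0500, -0.3987)

O1 = (0.3013·cos0.0°, 0.3013·sin0.0°, -0.0845) = (0.3013, 0.0000, -0.0845)
arm 2 at φ=120.0°: ρ2 = 0.1718;  O2 = (-0.0859, 0.1488, -0.1932)
φ3=240.0°: virtual centre (-0.1100, -0.1905, -0.1732), radius l
subtract pairs → two planes through P
plane₁₂: -0.7743x+0.2975y+-0.2173z = -0.0311
det = 0.5397;  x = 0.0327+-0.2512z,  y = -0.0194+0.0767z
sphere 1 gives Az²+Bz+C=0 with A=1.0690, B=0.3010, C=-0.0499;  B²−4AC=0.3042;  roots -0.3987, 0.1172;  negative root z = -0.3987
x = 0.1329, y = -0.0500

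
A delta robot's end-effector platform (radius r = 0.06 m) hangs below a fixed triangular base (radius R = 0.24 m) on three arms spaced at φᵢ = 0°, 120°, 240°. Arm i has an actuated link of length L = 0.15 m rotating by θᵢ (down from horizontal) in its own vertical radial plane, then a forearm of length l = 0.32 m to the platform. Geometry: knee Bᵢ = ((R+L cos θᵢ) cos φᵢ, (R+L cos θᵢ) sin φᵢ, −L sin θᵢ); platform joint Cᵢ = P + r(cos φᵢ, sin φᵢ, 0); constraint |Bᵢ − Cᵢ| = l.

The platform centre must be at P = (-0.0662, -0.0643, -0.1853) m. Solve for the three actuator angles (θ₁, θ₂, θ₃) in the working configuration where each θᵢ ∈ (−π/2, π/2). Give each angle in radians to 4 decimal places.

φ1=0.0° → target in arm frame (-0.0662, -0.0643)
  e−x'=0.2462;  (l²−L²−(e−x')²−y'²−z²)/2L = -0.0640
  θ1 = atan2(B,A) + arccos(C/0.3081) = 1.1347
rotate P by −φ2: (-0.0226, 0.0895, -0.1853)
  A=0.2026, B=-0.1853, C=(l²−L²−A²−y'²−z²)/(2L)=-0.0116
  √(A²+B²)=0.2745;  θ2 = -0.7409+1.6131 ≈ 0.8722
rotate P by −φ3: (0.0888, -0.0252, -0.1853)
  A cos θ + B sin θ = C:  0.0912·cos θ + -0.1853·sin θ = 0.1220
  √(A²+B²)=0.2065;  θ3 = -1.1134+0.9387 ≈ -0.1747

θ₁ = 1.1347, θ₂ = 0.8722, θ₃ = -0.1747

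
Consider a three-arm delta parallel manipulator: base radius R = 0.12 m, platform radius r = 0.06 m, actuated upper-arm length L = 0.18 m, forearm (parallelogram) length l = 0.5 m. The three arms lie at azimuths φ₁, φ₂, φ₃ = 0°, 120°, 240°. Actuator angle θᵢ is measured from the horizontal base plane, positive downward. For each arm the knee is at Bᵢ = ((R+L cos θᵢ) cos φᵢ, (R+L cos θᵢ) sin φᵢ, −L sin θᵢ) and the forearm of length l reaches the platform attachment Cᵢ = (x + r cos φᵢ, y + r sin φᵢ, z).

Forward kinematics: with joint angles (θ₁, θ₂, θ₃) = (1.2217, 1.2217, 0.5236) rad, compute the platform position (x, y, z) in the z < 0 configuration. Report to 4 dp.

φ1=0.0°: virtual centre (0.1216, 0.0000, -0.1691), radius l
φ2=120.0°: virtual centre (-0.0608, 0.1053, -0.1691), radius l
centre 3 = (0.2159·cos240.0°, 0.2159·sin240.0°, -0.0900) = (-0.1079, -0.1870, -0.0900)
subtract pairs → two planes through P
[-0.3647 0.2106 0.0000]·P = 0.0000;  [-0.4590 -0.3739 0.1583]·P = 0.0113
det = 0.2330;  x = -0.0102+0.1430z,  y = -0.0177+0.2477z
into |P−centre ₁|² = l²: 1.0818z² + 0.2918z + -0.2037 = 0;  Δ = 0.9667;  z = -0.5893 or 0.3195 → z<0 root = -0.5893
x = -0.0945, y = -0.1637

(-0.0945, -0.1637, -0.5893)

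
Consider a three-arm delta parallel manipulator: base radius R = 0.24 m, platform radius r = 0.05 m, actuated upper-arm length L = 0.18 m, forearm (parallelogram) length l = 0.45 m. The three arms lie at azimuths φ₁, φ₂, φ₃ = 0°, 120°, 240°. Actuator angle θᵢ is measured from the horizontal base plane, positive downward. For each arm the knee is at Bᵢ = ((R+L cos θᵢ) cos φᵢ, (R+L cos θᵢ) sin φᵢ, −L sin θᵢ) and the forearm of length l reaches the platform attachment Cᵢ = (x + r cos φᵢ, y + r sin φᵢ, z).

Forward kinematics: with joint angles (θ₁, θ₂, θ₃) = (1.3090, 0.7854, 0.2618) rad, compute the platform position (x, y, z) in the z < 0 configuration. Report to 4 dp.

(-0.1348, -0.0670, -0.4190)

arm 1 at φ=0.0°: e+L cos θ1 = 0.2366;  O1 = (0.2366, 0.0000, -0.1739)
φ2=120.0°: virtual centre (-0.1586, 0.2748, -0.1273), radius l
φ3=240.0°: virtual centre (-0.1819, -0.3151, -0.0466), radius l
|O₂|²−|O₁|² = 0.0307;  |O₃|²−|O₁|² = 0.0484
linear system: -0.7905x+0.5495y = 0.0307−0.0932z; -0.8370x+-0.6302y = 0.0484−0.2546z
det = 0.9582;  x = -0.0479+0.2073z,  y = -0.0131+0.1286z
sphere 1 gives Az²+Bz+C=0 with A=1.0595, B=0.2264, C=-0.0912;  B²−4AC=0.4376;  roots -0.4190, 0.2053;  negative root z = -0.4190
x = -0.1348, y = -0.0670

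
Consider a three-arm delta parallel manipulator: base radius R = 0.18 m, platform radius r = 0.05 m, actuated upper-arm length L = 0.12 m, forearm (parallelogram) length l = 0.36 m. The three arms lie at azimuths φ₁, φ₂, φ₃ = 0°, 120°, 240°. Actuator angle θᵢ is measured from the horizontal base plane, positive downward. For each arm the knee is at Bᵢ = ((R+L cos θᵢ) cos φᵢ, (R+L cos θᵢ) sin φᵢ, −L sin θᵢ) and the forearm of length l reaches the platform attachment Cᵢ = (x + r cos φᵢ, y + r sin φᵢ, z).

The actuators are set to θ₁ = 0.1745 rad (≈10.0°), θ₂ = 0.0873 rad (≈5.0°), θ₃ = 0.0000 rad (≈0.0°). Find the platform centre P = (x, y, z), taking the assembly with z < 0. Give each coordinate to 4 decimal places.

(-0.0118, -0.0067, -0.2697)

O1 = (0.2482·cos0.0°, 0.2482·sin0.0°, -0.0208) = (0.2482, 0.0000, -0.0208)
O2 = (0.2495·cos120.0°, 0.2495·sin120.0°, -0.0105) = (-0.1248, 0.2161, -0.0105)
O3 = (0.2500·cos240.0°, 0.2500·sin240.0°, 0.0000) = (-0.1250, -0.2165, 0.0000)
subtract pairs → two planes through P
plane₁₂: -0.7459x+0.4322y+0.0207z = 0.0004
det = 0.6456;  x = -0.0006+0.0418z,  y = -0.0001+0.0242z
into |P−O₁|² = l²: 1.0023z² + 0.0209z + -0.0673 = 0;  Δ = 0.2703;  z = -0.2697 or 0.2489 → z<0 root = -0.2697
x = -0.0118, y = -0.0067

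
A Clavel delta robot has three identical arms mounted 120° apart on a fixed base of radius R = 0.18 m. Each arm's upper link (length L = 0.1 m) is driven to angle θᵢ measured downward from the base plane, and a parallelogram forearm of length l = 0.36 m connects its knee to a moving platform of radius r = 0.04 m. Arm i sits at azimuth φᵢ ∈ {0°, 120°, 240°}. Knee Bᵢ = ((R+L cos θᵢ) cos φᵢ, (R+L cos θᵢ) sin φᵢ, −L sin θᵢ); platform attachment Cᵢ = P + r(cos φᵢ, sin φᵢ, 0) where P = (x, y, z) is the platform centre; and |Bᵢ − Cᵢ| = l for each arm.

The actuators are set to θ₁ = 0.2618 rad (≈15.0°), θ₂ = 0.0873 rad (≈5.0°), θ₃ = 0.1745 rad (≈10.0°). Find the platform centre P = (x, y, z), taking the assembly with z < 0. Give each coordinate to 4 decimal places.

(-0.0113, 0.0064, -0.2869)

arm 1 at φ=0.0°: e+L cos θ1 = 0.2366;  centre 1 = (0.2366, 0.0000, -0.0259)
φ2=120.0°: virtual centre (-0.1198, 0.2075, -0.0087), radius l
φ3=240.0°: virtual centre (-0.1192, -0.2065, -0.0174), radius l
eliminate P² terms by subtracting sphere 1 from 2 and 3
[-0.7128 0.4150 0.0343]·P = 0.0008;  [-0.7117 -0.4131 0.0170]·P = 0.0005
Cramer: x(z) = -0.0010+0.0360z;  y(z) = 0.0004-0.0208z
into |P−centre ₁|² = l²: 1.0017z² + 0.0346z + -0.0725 = 0;  Δ = 0.2917;  z = -0.2869 or 0.2523 → z<0 root = -0.2869
x = -0.0113, y = 0.0064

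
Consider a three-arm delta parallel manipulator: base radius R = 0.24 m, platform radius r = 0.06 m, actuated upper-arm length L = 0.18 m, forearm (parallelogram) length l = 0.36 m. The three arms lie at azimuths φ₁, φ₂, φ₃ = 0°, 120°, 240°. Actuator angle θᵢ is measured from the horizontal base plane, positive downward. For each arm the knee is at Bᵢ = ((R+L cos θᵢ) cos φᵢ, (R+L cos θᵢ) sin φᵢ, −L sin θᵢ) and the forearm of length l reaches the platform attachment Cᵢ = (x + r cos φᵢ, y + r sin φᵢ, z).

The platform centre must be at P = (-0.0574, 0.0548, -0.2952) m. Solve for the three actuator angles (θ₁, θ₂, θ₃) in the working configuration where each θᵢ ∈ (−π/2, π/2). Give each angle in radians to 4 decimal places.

φ1=0.0° → target in arm frame (-0.0574, 0.0548)
  e−x'=0.2374;  (l²−L²−(e−x')²−y'²−z²)/2L = -0.1370
  θ1 = atan2(B,A) + arccos(C/0.3788) = 1.0472
φ2=120.0° → target in arm frame (0.0762, 0.0223)
  A cos θ + B sin θ = C:  0.1038·cos θ + -0.2952·sin θ = -0.0034
  γ=atan2(-0.2952,0.1038)=-1.2325;  ψ=arccos(-0.0109)=1.5817;  θ2=γ+ψ≈0.3491
φ3=240.0° → target in arm frame (-0.0188, -0.0771)
  A cos θ + B sin θ = C:  0.1988·cos θ + -0.2952·sin θ = -0.0983
  √(A²+B²)=0.3559;  θ3 = -0.9782+1.8507 ≈ 0.8725

θ₁ = 1.0472, θ₂ = 0.3491, θ₃ = 0.8725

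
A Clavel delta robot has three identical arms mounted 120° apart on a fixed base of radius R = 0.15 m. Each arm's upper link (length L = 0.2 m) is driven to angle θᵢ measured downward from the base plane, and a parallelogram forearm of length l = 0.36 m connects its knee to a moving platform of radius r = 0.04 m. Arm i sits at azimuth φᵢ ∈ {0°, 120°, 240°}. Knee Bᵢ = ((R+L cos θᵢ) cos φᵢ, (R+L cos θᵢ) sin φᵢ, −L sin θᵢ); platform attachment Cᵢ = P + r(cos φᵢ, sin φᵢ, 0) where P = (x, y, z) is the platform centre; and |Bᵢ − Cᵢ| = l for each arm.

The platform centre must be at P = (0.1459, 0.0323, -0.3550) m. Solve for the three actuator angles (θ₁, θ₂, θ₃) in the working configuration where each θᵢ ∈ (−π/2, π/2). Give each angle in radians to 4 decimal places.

θ₁ = 0.1742, θ₂ = 0.9598, θ₃ = 1.1346

arm 1 (φ=0.0°): x'=0.1459, y'=0.0323
  A cos θ + B sin θ = C:  -0.0359·cos θ + -0.3550·sin θ = -0.0969
  √(A²+B²)=0.3568;  θ1 = -1.6716+1.8458 ≈ 0.1742
arm 2 (φ=120.0°): x'=-0.0450, y'=-0.1425
  e−x'=0.1550;  (l²−L²−(e−x')²−y'²−z²)/2L = -0.2019
  γ=atan2(-0.3550,0.1550)=-1.1592;  ψ=arccos(-0.5212)=2.1190;  θ2=γ+ψ≈0.9598
φ3=240.0° → target in arm frame (-0.1009, 0.1102)
  e−x'=0.2109;  (l²−L²−(e−x')²−y'²−z²)/2L = -0.2326
  √(A²+B²)=0.4129;  θ3 = -1.0347+2.1693 ≈ 1.1346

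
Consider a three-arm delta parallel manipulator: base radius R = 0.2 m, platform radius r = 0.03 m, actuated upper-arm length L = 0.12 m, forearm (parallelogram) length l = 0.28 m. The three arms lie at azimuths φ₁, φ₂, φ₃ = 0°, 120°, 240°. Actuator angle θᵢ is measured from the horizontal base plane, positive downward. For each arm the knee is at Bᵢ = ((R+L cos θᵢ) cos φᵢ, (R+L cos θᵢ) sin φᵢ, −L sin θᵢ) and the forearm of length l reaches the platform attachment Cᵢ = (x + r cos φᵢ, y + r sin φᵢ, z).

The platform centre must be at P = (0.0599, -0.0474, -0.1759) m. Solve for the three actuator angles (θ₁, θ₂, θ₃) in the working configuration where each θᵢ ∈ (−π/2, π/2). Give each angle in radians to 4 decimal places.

θ₁ = 0.1746, θ₂ = 1.3091, θ₃ = 0.6978

arm 1 (φ=0.0°): x'=0.0599, y'=-0.0474
  e−x'=0.1101;  (l²−L²−(e−x')²−y'²−z²)/2L = 0.0779
  γ=atan2(-0.1759,0.1101)=-1.0115;  ψ=arccos(0.3753)=1.1861;  θ1=γ+ψ≈0.1746
φ2=120.0° → target in arm frame (-0.0710, -0.0282)
  A=0.2410, B=-0.1759, C=(l²−L²−A²−y'²−z²)/(2L)=-0.1076
  √(A²+B²)=0.2984;  θ2 = -0.6305+1.9396 ≈ 1.3091
arm 3 (φ=240.0°): x'=0.0111, y'=0.0756
  e−x'=0.1589;  (l²−L²−(e−x')²−y'²−z²)/2L = 0.0087
  γ=atan2(-0.1759,0.1589)=-0.8361;  ψ=arccos(0.0369)=1.5339;  θ3=γ+ψ≈0.6978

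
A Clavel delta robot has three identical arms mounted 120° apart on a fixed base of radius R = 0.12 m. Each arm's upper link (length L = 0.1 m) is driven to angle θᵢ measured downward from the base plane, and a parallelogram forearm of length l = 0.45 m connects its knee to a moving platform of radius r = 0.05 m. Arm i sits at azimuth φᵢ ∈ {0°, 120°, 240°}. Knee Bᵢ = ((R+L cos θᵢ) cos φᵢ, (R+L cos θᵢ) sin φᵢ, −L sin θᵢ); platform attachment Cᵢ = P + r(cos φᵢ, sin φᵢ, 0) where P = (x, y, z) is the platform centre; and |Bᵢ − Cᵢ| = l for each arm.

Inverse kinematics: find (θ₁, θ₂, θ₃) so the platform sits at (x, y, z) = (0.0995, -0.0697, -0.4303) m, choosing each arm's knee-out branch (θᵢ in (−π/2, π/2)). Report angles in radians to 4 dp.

rotate P by −φ1: (0.0995, -0.0697, -0.4303)
  A cos θ + B sin θ = C:  -0.0295·cos θ + -0.4303·sin θ = 0.0081
  γ=atan2(-0.4303,-0.0295)=-1.6392;  ψ=arccos(0.0187)=1.5521;  θ1=γ+ψ≈-0.0872
arm 2 (φ=120.0°): x'=-0.1101, y'=-0.0513
  A=0.1801, B=-0.4303, C=(l²−L²−A²−y'²−z²)/(2L)=-0.1387
  θ2 = atan2(B,A) + arccos(C/0.4665) = 0.6982
arm 3 (φ=240.0°): x'=0.0106, y'=0.1210
  A cos θ + B sin θ = C:  0.0594·cos θ + -0.4303·sin θ = -0.0542
  θ3 = atan2(B,A) + arccos(C/0.4344) = 0.2621

θ₁ = -0.0872, θ₂ = 0.6982, θ₃ = 0.2621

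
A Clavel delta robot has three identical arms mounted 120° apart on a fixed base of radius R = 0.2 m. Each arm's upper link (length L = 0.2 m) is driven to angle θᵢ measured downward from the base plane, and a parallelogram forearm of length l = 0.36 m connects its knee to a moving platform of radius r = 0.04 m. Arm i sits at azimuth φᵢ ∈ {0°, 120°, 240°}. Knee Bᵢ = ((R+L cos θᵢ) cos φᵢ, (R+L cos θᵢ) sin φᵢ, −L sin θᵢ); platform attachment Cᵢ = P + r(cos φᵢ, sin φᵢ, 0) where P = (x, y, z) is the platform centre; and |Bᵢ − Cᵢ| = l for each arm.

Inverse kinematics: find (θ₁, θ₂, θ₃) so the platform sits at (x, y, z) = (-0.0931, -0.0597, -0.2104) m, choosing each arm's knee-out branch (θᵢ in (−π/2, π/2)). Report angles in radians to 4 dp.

θ₁ = 1.0474, θ₂ = 0.6108, θ₃ = -0.1746

φ1=0.0° → target in arm frame (-0.0931, -0.0597)
  e−x'=0.2531;  (l²−L²−(e−x')²−y'²−z²)/2L = -0.0557
  γ=atan2(-0.2104,0.2531)=-0.6935;  ψ=arccos(-0.1693)=1.7409;  θ1=γ+ψ≈1.0474
arm 2 (φ=120.0°): x'=-0.0052, y'=0.1105
  e−x'=0.1652;  (l²−L²−(e−x')²−y'²−z²)/2L = 0.0146
  √(A²+B²)=0.2675;  θ2 = -0.9053+1.5161 ≈ 0.6108
rotate P by −φ3: (0.0983, -0.0508, -0.2104)
  e−x'=0.0617;  (l²−L²−(e−x')²−y'²−z²)/2L = 0.0974
  √(A²+B²)=0.2193;  θ3 = -1.2853+1.1108 ≈ -0.1746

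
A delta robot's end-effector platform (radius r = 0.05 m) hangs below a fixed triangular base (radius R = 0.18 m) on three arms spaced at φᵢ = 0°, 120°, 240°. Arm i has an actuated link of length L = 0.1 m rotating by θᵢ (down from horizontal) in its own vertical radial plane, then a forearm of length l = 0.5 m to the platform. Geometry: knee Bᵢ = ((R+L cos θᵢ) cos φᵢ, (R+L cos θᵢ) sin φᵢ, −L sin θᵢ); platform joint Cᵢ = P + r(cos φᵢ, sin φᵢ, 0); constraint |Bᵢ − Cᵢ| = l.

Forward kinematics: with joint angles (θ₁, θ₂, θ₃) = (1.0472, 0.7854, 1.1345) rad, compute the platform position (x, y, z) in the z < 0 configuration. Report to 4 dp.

S1 = (0.1800·cos0.0°, 0.1800·sin0.0°, -0.0866) = (0.1800, 0.0000, -0.0866)
arm 2 at φ=120.0°: (R−r)+L cos θ2 = 0.2007;  S2 = (-0.1004, 0.1738, -0.0707)
φ3=240.0°: virtual centre (-0.0861, -0.1492, -0.0906), radius l
|S₂|²−|S₁|² = 0.0054;  |S₃|²−|S₁|² = -0.0020
[-0.5607 0.3476 0.0318]·P = 0.0054;  [-0.5323 -0.2984 -0.0081]·P = -0.0020
det = 0.3523;  x = -0.0026+0.0190z,  y = 0.0113+-0.0608z
sphere 1 gives Az²+Bz+C=0 with A=1.0041, B=0.1649, C=-0.2090;  B²−4AC=0.8667;  roots -0.5457, 0.3815;  negative root z = -0.5457
x = -0.0129, y = 0.0445

(-0.0129, 0.0445, -0.5457)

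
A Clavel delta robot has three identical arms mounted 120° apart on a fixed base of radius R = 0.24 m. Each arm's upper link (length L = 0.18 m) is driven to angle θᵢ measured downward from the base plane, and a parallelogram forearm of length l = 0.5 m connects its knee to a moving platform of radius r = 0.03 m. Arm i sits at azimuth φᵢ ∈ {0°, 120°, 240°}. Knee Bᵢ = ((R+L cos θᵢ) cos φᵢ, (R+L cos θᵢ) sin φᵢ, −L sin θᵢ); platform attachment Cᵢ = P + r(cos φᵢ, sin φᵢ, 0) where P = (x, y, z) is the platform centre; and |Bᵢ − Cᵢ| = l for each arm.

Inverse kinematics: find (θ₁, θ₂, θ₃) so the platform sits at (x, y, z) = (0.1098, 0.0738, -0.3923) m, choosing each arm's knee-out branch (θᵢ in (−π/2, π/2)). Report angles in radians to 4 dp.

θ₁ = -0.0871, θ₂ = 0.4364, θ₃ = 0.9600

φ1=0.0° → target in arm frame (0.1098, 0.0738)
  A=0.1002, B=-0.3923, C=(l²−L²−A²−y'²−z²)/(2L)=0.1339
  γ=atan2(-0.3923,0.1002)=-1.3207;  ψ=arccos(0.3308)=1.2337;  θ1=γ+ψ≈-0.0871
rotate P by −φ2: (0.0090, -0.1320, -0.3923)
  A cos θ + B sin θ = C:  0.2010·cos θ + -0.3923·sin θ = 0.0163
  √(A²+B²)=0.4408;  θ2 = -1.0973+1.5337 ≈ 0.4364
rotate P by −φ3: (-0.1188, 0.0582, -0.3923)
  A cos θ + B sin θ = C:  0.3288·cos θ + -0.3923·sin θ = -0.1328
  √(A²+B²)=0.5119;  θ3 = -0.8732+1.8332 ≈ 0.9600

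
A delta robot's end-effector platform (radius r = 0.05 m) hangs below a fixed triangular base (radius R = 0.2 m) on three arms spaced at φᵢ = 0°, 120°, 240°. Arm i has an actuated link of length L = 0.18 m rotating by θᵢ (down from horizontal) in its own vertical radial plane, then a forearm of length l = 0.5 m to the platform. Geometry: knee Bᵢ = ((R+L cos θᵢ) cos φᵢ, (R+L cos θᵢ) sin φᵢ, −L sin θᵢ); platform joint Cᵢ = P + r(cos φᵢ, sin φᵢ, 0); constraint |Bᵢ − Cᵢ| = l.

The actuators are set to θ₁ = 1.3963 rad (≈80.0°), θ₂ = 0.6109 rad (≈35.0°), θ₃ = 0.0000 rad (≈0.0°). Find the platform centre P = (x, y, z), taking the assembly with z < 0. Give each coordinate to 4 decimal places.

O1 = (0.1813·cos0.0°, 0.1813·sin0.0°, -0.1773) = (0.1813, 0.0000, -0.1773)
arm 2 at φ=120.0°: e+L cos θ2 = 0.2974;  O2 = (-0.1487, 0.2576, -0.1032)
arm 3 at φ=240.0°: e+L cos θ3 = 0.3300;  O3 = (-0.1650, -0.2858, 0.0000)
subtract pairs → two planes through P
[-0.6599 0.5152 0.1480]·P = 0.0349;  [-0.6925 -0.5716 0.3545]·P = 0.0446
det = 0.7340;  x = -0.0585+0.3641z,  y = -0.0072+0.1791z
into |P−O₁|² = l²: 1.1647z² + 0.1774z + -0.1611 = 0;  Δ = 0.7818;  z = -0.4557 or 0.3034 → z<0 root = -0.4557
x = -0.2244, y = -0.0889

(-0.2244, -0.0889, -0.4557)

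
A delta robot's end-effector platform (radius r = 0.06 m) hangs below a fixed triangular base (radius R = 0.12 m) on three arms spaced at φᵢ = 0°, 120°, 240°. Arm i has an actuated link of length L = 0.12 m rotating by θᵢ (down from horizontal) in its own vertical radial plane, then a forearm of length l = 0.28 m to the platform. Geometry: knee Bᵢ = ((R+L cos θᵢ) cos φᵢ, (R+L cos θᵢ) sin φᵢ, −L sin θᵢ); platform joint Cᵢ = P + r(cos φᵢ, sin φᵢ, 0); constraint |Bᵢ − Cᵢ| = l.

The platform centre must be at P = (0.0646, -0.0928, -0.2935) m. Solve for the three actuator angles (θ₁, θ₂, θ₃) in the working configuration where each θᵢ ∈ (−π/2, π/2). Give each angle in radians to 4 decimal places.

θ₁ = 0.4364, θ₂ = 1.2222, θ₃ = 0.5239

φ1=0.0° → target in arm frame (0.0646, -0.0928)
  A cos θ + B sin θ = C:  -0.0046·cos θ + -0.2935·sin θ = -0.1282
  √(A²+B²)=0.2935;  θ1 = -1.5865+2.0229 ≈ 0.4364
rotate P by −φ2: (-0.1127, -0.0095, -0.2935)
  A cos θ + B sin θ = C:  0.1727·cos θ + -0.2935·sin θ = -0.2169
  √(A²+B²)=0.3405;  θ2 = -1.0390+2.2612 ≈ 1.2222
φ3=240.0° → target in arm frame (0.0481, 0.1023)
  A=0.0119, B=-0.2935, C=(l²−L²−A²−y'²−z²)/(2L)=-0.1365
  √(A²+B²)=0.2937;  θ3 = -1.5302+2.0541 ≈ 0.5239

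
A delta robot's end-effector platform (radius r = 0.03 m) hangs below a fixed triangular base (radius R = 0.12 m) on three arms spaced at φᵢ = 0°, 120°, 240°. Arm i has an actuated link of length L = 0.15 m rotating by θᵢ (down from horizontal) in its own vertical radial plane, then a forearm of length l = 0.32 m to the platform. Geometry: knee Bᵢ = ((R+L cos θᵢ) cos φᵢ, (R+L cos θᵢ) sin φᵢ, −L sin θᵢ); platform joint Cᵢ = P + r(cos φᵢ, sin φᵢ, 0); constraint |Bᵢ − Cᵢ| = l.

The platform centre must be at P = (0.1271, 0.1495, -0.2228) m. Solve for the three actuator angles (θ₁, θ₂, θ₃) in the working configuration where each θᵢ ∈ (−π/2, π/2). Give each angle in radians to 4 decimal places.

θ₁ = -0.2616, θ₂ = 0.1743, θ₃ = 1.3963

arm 1 (φ=0.0°): x'=0.1271, y'=0.1495
  A=-0.0371, B=-0.2228, C=(l²−L²−A²−y'²−z²)/(2L)=0.0218
  γ=atan2(-0.2228,-0.0371)=-1.7358;  ψ=arccos(0.0964)=1.4742;  θ1=γ+ψ≈-0.2616
φ2=120.0° → target in arm frame (0.0659, -0.1848)
  e−x'=0.0241;  (l²−L²−(e−x')²−y'²−z²)/2L = -0.0149
  √(A²+B²)=0.2241;  θ2 = -1.4631+1.6375 ≈ 0.1743
arm 3 (φ=240.0°): x'=-0.1930, y'=0.0353
  A cos θ + B sin θ = C:  0.2830·cos θ + -0.2228·sin θ = -0.1703
  θ3 = atan2(B,A) + arccos(C/0.3602) = 1.3963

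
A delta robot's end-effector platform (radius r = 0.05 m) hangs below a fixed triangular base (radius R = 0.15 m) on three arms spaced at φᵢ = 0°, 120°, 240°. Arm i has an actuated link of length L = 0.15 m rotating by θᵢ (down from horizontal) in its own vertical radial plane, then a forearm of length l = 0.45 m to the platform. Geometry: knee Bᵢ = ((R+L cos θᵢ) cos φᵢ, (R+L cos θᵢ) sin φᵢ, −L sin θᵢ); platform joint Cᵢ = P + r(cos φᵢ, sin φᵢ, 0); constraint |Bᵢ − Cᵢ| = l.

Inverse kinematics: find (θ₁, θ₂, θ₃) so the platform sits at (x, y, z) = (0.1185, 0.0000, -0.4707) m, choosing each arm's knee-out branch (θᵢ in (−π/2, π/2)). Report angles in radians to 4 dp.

θ₁ = 0.2617, θ₂ = 0.8726, θ₃ = 0.8726

φ1=0.0° → target in arm frame (0.1185, 0.0000)
  e−x'=-0.0185;  (l²−L²−(e−x')²−y'²−z²)/2L = -0.1397
  γ=atan2(-0.4707,-0.0185)=-1.6101;  ψ=arccos(-0.2965)=1.8718;  θ1=γ+ψ≈0.2617
arm 2 (φ=120.0°): x'=-0.0592, y'=-0.1026
  A cos θ + B sin θ = C:  0.1592·cos θ + -0.4707·sin θ = -0.2582
  γ=atan2(-0.4707,0.1592)=-1.2446;  ψ=arccos(-0.5195)=2.1171;  θ2=γ+ψ≈0.8726
φ3=240.0° → target in arm frame (-0.0593, 0.1026)
  A cos θ + B sin θ = C:  0.1593·cos θ + -0.4707·sin θ = -0.2582
  √(A²+B²)=0.4969;  θ3 = -1.2446+2.1171 ≈ 0.8726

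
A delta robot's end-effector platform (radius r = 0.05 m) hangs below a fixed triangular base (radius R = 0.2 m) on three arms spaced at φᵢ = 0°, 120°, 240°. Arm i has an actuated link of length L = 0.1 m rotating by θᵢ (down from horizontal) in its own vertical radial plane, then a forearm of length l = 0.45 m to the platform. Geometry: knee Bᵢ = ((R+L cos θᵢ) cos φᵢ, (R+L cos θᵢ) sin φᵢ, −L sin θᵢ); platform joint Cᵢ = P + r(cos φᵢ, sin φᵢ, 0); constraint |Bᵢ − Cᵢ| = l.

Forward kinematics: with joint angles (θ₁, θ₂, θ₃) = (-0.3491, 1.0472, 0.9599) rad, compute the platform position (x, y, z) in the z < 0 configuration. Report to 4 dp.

(0.1571, -0.0102, -0.4072)

arm 1 at φ=0.0°: e+L cos θ1 = 0.2440;  centre 1 = (0.2440, 0.0000, 0.0342)
centre 2 = (0.2000·cos120.0°, 0.2000·sin120.0°, -0.0866) = (-0.1000, 0.1732, -0.0866)
arm 3 at φ=240.0°: e+L cos θ3 = 0.2074;  centre 3 = (-0.1037, -0.1796, -0.0819)
eliminate P² terms by subtracting sphere 1 from 2 and 3
plane₁₂: -0.6879x+0.3464y+-0.2416z = -0.0132
det = 0.4879;  x = 0.0175+-0.3427z,  y = -0.0033+0.0169z
quadratic in z: (1.1177)z²+(0.0867)z+(-0.1500)=0, √Δ=0.8236 → z ∈ {-0.4072, 0.3296}; z = -0.4072 (taking z<0)
x = 0.1571, y = -0.0102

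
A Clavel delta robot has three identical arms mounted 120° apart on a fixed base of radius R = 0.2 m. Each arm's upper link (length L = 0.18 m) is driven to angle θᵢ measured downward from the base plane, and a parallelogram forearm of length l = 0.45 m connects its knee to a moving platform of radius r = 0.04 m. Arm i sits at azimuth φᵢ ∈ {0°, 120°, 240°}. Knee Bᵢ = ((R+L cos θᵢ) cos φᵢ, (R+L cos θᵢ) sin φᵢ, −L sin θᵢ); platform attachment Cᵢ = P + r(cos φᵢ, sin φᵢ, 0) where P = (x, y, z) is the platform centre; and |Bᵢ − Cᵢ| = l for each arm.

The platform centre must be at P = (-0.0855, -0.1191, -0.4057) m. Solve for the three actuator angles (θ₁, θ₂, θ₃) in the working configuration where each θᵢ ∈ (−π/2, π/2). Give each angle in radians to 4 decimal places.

θ₁ = 0.9599, θ₂ = 0.8729, θ₃ = -0.0001

φ1=0.0° → target in arm frame (-0.0855, -0.1191)
  A=0.2455, B=-0.4057, C=(l²−L²−A²−y'²−z²)/(2L)=-0.1915
  γ=atan2(-0.4057,0.2455)=-1.0266;  ψ=arccos(-0.4039)=1.9866;  θ1=γ+ψ≈0.9599
arm 2 (φ=120.0°): x'=-0.0604, y'=0.1336
  e−x'=0.2204;  (l²−L²−(e−x')²−y'²−z²)/2L = -0.1692
  θ2 = atan2(B,A) + arccos(C/0.4617) = 0.8729
rotate P by −φ3: (0.1459, -0.0145, -0.4057)
  A cos θ + B sin θ = C:  0.0141·cos θ + -0.4057·sin θ = 0.0142
  θ3 = atan2(B,A) + arccos(C/0.4059) = -0.0001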